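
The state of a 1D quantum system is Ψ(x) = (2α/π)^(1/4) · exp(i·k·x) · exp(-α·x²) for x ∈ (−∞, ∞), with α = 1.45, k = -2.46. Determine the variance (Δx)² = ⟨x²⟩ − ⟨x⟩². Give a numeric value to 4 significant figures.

Compute ⟨x⟩ and ⟨x²⟩ separately, then (Δx)² = ⟨x²⟩ − ⟨x⟩².
Gaussian moments: ∫x^(2j)·e^(−2αx²) dx = (2j−1)!!/(4α)^j · √(π/(2α)), odd powers integrate to 0; here √(π/(2α)) = 1.0408.
⟨x⟩ = 0.0000 and ⟨x²⟩ = 0.17241.
(Δx)² = 0.17241 − (0.0000)² = 0.17241.

0.1724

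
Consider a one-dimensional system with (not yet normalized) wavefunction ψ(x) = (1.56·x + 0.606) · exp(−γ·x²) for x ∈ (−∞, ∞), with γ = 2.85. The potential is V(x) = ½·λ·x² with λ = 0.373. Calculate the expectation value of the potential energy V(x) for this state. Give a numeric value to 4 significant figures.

⟨V⟩ = ∫ V(x)·|ψ|² dx / ∫|ψ|² dx.
Expand each integrand as polynomial × e^(−2γx²) and use ∫x^(2j)·e^(−2γx²) dx = (2j−1)!!/(4γ)^j · √(π/(2γ)), odd powers → 0; here √(π/(2γ)) = 0.74240.
State is unnormalized: ∫|ψ|² dx = 0.43112, and ∫ψ*·V(x)·ψ dx = 0.012238, so ⟨V⟩ = 0.012238 / 0.43112.
⟨V⟩ = 0.028388.

0.02839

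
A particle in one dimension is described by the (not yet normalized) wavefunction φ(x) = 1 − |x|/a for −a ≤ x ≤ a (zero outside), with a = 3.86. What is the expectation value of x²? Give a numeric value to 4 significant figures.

1.490

⟨x²⟩ = ∫ x²·|φ|² dx / ∫|φ|² dx (integrals over the domain).
φ is even, so ∫ over [−a, a] = 2∫₀ᵃ with φ = 1 − x/a there: ∫₀ᵃ (1 − x/a)² dx = a/3, ∫₀ᵃ x²(1 − x/a)² dx = a³/30, ∫₀ᵃ x⁴(1 − x/a)² dx = a⁵/105.
State is unnormalized: ∫|φ|² dx = 2.5733, and ∫φ*·x²·φ dx = 3.8342, so ⟨x²⟩ = 3.8342 / 2.5733.
⟨x²⟩ = 1.4900.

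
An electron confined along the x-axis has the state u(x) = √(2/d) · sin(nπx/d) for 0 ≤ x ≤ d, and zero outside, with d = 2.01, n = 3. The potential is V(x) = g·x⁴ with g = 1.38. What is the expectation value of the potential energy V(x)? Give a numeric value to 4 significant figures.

4.256

⟨V⟩ = ∫ V(x)·|u|² dx.
With sin²θ = (1 − cos2θ)/2 on 0 ≤ x ≤ d: ∫sin²(nπx/d) dx = d/2, ∫x·sin²(nπx/d) dx = d²/4, ∫x²·sin²(nπx/d) dx = d³·(1/6 − 1/(4n²π²)); higher powers xᵏ the same way, integrating xᵏ·cos(2nπx/d) by parts.
⟨V⟩ = 4.2557.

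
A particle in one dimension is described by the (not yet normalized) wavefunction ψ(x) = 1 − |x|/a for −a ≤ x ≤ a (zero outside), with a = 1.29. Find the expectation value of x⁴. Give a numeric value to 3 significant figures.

⟨x⁴⟩ = ∫ x⁴·|ψ|² dx / ∫|ψ|² dx (integrals over the domain).
ψ is even, so ∫ over [−a, a] = 2∫₀ᵃ with ψ = 1 − x/a there: ∫₀ᵃ (1 − x/a)² dx = a/3, ∫₀ᵃ x²(1 − x/a)² dx = a³/30, ∫₀ᵃ x⁴(1 − x/a)² dx = a⁵/105.
State is unnormalized: ∫|ψ|² dx = 0.86000, and ∫ψ*·x⁴·ψ dx = 0.068044, so ⟨x⁴⟩ = 0.068044 / 0.86000.
⟨x⁴⟩ = 0.079121.

0.0791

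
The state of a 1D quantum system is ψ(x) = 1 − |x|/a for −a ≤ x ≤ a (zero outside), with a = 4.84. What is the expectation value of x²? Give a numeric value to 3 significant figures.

⟨x²⟩ = ∫ x²·|ψ|² dx / ∫|ψ|² dx (integrals over the domain).
ψ is even, so ∫ over [−a, a] = 2∫₀ᵃ with ψ = 1 − x/a there: ∫₀ᵃ (1 − x/a)² dx = a/3, ∫₀ᵃ x²(1 − x/a)² dx = a³/30, ∫₀ᵃ x⁴(1 − x/a)² dx = a⁵/105.
State is unnormalized: ∫|ψ|² dx = 3.2267, and ∫ψ*·x²·ψ dx = 7.5587, so ⟨x²⟩ = 7.5587 / 3.2267.
⟨x²⟩ = 2.3426.

2.34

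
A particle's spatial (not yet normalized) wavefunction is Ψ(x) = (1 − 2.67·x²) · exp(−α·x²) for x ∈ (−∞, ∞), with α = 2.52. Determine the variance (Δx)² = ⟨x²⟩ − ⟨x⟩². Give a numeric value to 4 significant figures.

Compute ⟨x⟩ and ⟨x²⟩ separately, then (Δx)² = ⟨x²⟩ − ⟨x⟩².
Expand each integrand as polynomial × e^(−2αx²) and use ∫x^(2j)·e^(−2αx²) dx = (2j−1)!!/(4α)^j · √(π/(2α)), odd powers → 0; here √(π/(2α)) = 0.78951.
Normalization: ∫|Ψ|² dx = 0.53744.
⟨x⟩ = 0.0000 and ⟨x²⟩ = 0.067497.
(Δx)² = 0.067497 − (0.0000)² = 0.067497.

0.06750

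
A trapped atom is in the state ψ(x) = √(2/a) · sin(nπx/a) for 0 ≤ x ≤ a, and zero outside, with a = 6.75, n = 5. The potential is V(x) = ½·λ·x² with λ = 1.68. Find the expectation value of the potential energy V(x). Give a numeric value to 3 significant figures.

12.7

⟨V⟩ = ∫ V(x)·|ψ|² dx.
With sin²θ = (1 − cos2θ)/2 on 0 ≤ x ≤ a: ∫sin²(nπx/a) dx = a/2, ∫x·sin²(nπx/a) dx = a²/4, ∫x²·sin²(nπx/a) dx = a³·(1/6 − 1/(4n²π²)); higher powers xᵏ the same way, integrating xᵏ·cos(2nπx/a) by parts.
⟨V⟩ = 12.680.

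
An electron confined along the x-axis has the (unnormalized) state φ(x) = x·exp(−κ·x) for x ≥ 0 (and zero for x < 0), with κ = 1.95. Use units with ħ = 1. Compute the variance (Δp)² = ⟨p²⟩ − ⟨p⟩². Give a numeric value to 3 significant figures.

Compute ⟨p⟩ and ⟨p²⟩ separately; (Δp)² = ⟨p²⟩ − ⟨p⟩².
Differentiate x·exp(−κ·x) with the product rule; every integrand then reduces to terms xʲ·e^(−2κx) on [0, ∞), with ∫₀^∞ xʲ·e^(−2κx) dx = j!/(2κ)^(j+1).
Normalization: ∫|φ|² dx = 0.033716.
⟨p⟩ = 0.0000 and ⟨p²⟩ = 3.8025.
(Δp)² = 3.8025 − (0.0000)² = 3.8025.

3.80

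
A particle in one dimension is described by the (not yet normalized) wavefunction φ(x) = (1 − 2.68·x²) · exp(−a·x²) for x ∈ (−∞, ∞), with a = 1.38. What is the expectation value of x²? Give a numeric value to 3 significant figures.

⟨x²⟩ = ∫ x²·|φ|² dx / ∫|φ|² dx (integrals over the domain).
Expand each integrand as polynomial × e^(−2ax²) and use ∫x^(2j)·e^(−2ax²) dx = (2j−1)!!/(4a)^j · √(π/(2a)), odd powers → 0; here √(π/(2a)) = 1.0669.
State is unnormalized: ∫|φ|² dx = 0.78538, and ∫φ*·x²·φ dx = 0.31363, so ⟨x²⟩ = 0.31363 / 0.78538.
⟨x²⟩ = 0.39934.

0.399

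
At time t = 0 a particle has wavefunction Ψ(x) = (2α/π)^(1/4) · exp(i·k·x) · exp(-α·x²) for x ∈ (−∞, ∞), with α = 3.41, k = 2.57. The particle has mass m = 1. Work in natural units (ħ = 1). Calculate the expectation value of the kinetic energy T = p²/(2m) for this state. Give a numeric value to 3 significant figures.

5.01

T = −(ħ²/2m) d²/dx², so ⟨T⟩ = −(ħ²/2m) ∫ Ψ*·Ψ'' dx; with m = 1.
Gaussian moments: ∫x^(2j)·e^(−2αx²) dx = (2j−1)!!/(4α)^j · √(π/(2α)), odd powers integrate to 0; here √(π/(2α)) = 0.67871. Derivatives: Ψ′ = (ik − 2αx)·Ψ, Ψ″ = ((ik − 2αx)² − 2α)·Ψ; the odd-in-x pieces drop out.
⟨T⟩ = 5.0075.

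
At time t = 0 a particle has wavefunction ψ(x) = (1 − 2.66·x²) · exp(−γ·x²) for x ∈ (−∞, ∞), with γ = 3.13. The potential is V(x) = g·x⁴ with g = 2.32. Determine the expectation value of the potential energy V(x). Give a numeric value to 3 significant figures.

⟨V⟩ = ∫ V(x)·|ψ|² dx / ∫|ψ|² dx.
Expand each integrand as polynomial × e^(−2γx²) and use ∫x^(2j)·e^(−2γx²) dx = (2j−1)!!/(4γ)^j · √(π/(2γ)), odd powers → 0; here √(π/(2γ)) = 0.70842.
State is unnormalized: ∫|ψ|² dx = 0.50333, and ∫ψ*·V(x)·ψ dx = 0.014321, so ⟨V⟩ = 0.014321 / 0.50333.
⟨V⟩ = 0.028452.

0.0285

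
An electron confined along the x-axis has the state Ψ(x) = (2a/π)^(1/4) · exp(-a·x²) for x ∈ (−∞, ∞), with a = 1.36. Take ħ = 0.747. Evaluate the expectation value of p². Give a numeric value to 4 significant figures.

p² Ψ = −ħ² d²Ψ/dx²; ⟨p²⟩ = −ħ² ∫ Ψ*·Ψ'' dx.
Gaussian moments: ∫x^(2j)·e^(−2ax²) dx = (2j−1)!!/(4a)^j · √(π/(2a)), odd powers integrate to 0; here √(π/(2a)) = 1.0747. Derivatives: d/dx e^(−ax²) = −2ax·e^(−ax²), d²/dx² e^(−ax²) = (4a²x² − 2a)·e^(−ax²).
⟨p²⟩ = 0.75889.

0.7589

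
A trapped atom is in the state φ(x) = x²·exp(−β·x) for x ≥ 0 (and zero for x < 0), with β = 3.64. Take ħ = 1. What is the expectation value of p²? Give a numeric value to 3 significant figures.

p² φ = −ħ² d²φ/dx²; ⟨p²⟩ = −ħ² ∫ φ*·φ'' dx / ∫|φ|² dx.
Differentiate x²·exp(−β·x) with the product rule; every integrand then reduces to terms xʲ·e^(−2βx) on [0, ∞), with ∫₀^∞ xʲ·e^(−2βx) dx = j!/(2β)^(j+1).
State is unnormalized: ∫|φ|² dx = 0.0011737, and ∫φ*·(−ħ² φ'') dx = 0.0051837, so ⟨p²⟩ = 0.0051837 / 0.0011737.
⟨p²⟩ = 4.4165.

4.42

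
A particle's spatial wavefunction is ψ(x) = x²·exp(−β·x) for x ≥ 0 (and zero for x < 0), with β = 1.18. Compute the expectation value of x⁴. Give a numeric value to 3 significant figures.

54.2

⟨x⁴⟩ = ∫ x⁴·|ψ|² dx / ∫|ψ|² dx (integrals over the domain).
Every integrand reduces to terms xʲ·e^(−2βx) on [0, ∞); use ∫₀^∞ xʲ·e^(−2βx) dx = j!/(2β)^(j+1).
State is unnormalized: ∫|ψ|² dx = 0.32783, and ∫ψ*·x⁴·ψ dx = 17.755, so ⟨x⁴⟩ = 17.755 / 0.32783.
⟨x⁴⟩ = 54.158.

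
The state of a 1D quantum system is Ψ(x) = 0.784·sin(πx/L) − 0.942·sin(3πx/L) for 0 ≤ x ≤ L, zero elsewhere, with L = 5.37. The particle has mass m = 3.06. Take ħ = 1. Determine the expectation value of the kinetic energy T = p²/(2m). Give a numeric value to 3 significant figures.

0.320

T = −(ħ²/2m) d²/dx², so ⟨T⟩ = −(ħ²/2m) ∫ Ψ*·Ψ'' dx / ∫|Ψ|² dx; with m = 3.06.
d²/dx² sin(jπx/L) = −(jπ/L)²·sin(jπx/L); on 0 ≤ x ≤ L, ∫sin²(jπx/L) dx = L/2 and ∫sin(jπx/L)·sin(lπx/L) dx = 0 for j ≠ l, so only diagonal terms survive in ∫|Ψ|² and ∫Ψ·Ψ″; ∫Ψ·Ψ′ dx = [Ψ²/2] between the walls = 0.
State is unnormalized: ∫|Ψ|² dx = 4.0329, and ∫Ψ*·(−ħ²/2m · Ψ'') dx = 1.2915, so ⟨T⟩ = 1.2915 / 4.0329.
⟨T⟩ = 0.32024.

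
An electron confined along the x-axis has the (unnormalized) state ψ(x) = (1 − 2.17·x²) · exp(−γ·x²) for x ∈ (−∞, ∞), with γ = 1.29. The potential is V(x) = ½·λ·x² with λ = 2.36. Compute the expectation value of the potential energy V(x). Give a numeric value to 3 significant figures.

0.375

⟨V⟩ = ∫ V(x)·|ψ|² dx / ∫|ψ|² dx.
Expand each integrand as polynomial × e^(−2γx²) and use ∫x^(2j)·e^(−2γx²) dx = (2j−1)!!/(4γ)^j · √(π/(2γ)), odd powers → 0; here √(π/(2γ)) = 1.1035.
State is unnormalized: ∫|ψ|² dx = 0.76083, and ∫ψ*·V(x)·ψ dx = 0.28505, so ⟨V⟩ = 0.28505 / 0.76083.
⟨V⟩ = 0.37465.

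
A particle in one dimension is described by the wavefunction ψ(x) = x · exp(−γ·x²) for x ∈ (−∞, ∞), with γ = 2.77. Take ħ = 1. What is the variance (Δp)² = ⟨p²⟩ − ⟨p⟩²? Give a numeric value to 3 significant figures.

Compute ⟨p⟩ and ⟨p²⟩ separately; (Δp)² = ⟨p²⟩ − ⟨p⟩².
Expand each integrand as polynomial × e^(−2γx²) and use ∫x^(2j)·e^(−2γx²) dx = (2j−1)!!/(4γ)^j · √(π/(2γ)), odd powers → 0; here √(π/(2γ)) = 0.75304. Differentiate with the product rule, d/dx e^(−γx²) = −2γx·e^(−γx²).
Normalization: ∫|ψ|² dx = 0.067964.
⟨p⟩ = 0.0000 and ⟨p²⟩ = 8.3100.
(Δp)² = 8.3100 − (0.0000)² = 8.3100.

8.31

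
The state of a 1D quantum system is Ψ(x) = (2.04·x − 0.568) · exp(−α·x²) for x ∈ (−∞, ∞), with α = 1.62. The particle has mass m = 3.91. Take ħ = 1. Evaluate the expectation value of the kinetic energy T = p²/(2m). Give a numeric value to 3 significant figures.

0.483

T = −(ħ²/2m) d²/dx², so ⟨T⟩ = −(ħ²/2m) ∫ Ψ*·Ψ'' dx / ∫|Ψ|² dx; with m = 3.91.
Expand each integrand as polynomial × e^(−2αx²) and use ∫x^(2j)·e^(−2αx²) dx = (2j−1)!!/(4α)^j · √(π/(2α)), odd powers → 0; here √(π/(2α)) = 0.98470. Differentiate with the product rule, d/dx e^(−αx²) = −2αx·e^(−αx²).
State is unnormalized: ∫|Ψ|² dx = 0.95008, and ∫Ψ*·(−ħ²/2m · Ψ'') dx = 0.45883, so ⟨T⟩ = 0.45883 / 0.95008.
⟨T⟩ = 0.48294.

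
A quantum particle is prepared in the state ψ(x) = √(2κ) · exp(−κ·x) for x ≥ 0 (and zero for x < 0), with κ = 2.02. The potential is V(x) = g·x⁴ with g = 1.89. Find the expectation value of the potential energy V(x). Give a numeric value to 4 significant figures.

⟨V⟩ = ∫ V(x)·|ψ|² dx.
Every integrand reduces to terms xʲ·e^(−2κx) on [0, ∞); use ∫₀^∞ xʲ·e^(−2κx) dx = j!/(2κ)^(j+1).
⟨V⟩ = 0.17027.

0.1703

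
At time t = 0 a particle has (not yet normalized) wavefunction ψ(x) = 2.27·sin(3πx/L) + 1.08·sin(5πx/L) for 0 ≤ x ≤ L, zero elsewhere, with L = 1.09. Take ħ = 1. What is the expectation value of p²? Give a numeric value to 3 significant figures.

99.3

p² ψ = −ħ² d²ψ/dx²; ⟨p²⟩ = −ħ² ∫ ψ*·ψ'' dx / ∫|ψ|² dx.
d²/dx² sin(jπx/L) = −(jπ/L)²·sin(jπx/L); on 0 ≤ x ≤ L, ∫sin²(jπx/L) dx = L/2 and ∫sin(jπx/L)·sin(lπx/L) dx = 0 for j ≠ l, so only diagonal terms survive in ∫|ψ|² and ∫ψ·ψ″; ∫ψ·ψ′ dx = [ψ²/2] between the walls = 0.
State is unnormalized: ∫|ψ|² dx = 3.4440, and ∫ψ*·(−ħ² ψ'') dx = 341.98, so ⟨p²⟩ = 341.98 / 3.4440.
⟨p²⟩ = 99.296.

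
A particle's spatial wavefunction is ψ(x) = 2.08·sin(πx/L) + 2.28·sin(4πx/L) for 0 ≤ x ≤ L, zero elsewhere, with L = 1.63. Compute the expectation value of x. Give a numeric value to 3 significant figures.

⟨x⟩ = ∫ x·|ψ|² dx / ∫|ψ|² dx (integrals over the domain).
On 0 ≤ x ≤ L (j ≠ l): ∫sin²(jπx/L) dx = L/2, ∫sin(jπx/L)·sin(lπx/L) dx = 0; diagonal moments ∫x·sin²(jπx/L) dx = L²/4, ∫x²·sin²(jπx/L) dx = L³·(1/6 − 1/(4j²π²)); cross terms ∫x·sin(jπx/L)·sin(lπx/L) dx = 0 for j + l even and −4jlL²/(π²(j² − l²)²) for j + l odd, ∫x²·sin(jπx/L)·sin(lπx/L) dx = (−1)^(j+l)·4jlL³/(π²(j² − l²)²); higher powers the same way via product-to-sum and parts.
State is unnormalized: ∫|ψ|² dx = 7.7627, and ∫ψ*·x·ψ dx = 6.1450, so ⟨x⟩ = 6.1450 / 7.7627.
⟨x⟩ = 0.79161.

0.792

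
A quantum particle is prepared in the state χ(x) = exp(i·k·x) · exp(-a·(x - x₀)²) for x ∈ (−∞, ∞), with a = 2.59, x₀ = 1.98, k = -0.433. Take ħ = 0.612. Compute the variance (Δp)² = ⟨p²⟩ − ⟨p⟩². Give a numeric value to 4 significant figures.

0.9701

Compute ⟨p⟩ and ⟨p²⟩ separately; (Δp)² = ⟨p²⟩ − ⟨p⟩².
Gaussian moments (u = x − x₀): ∫u^(2j)·e^(−2au²) du = (2j−1)!!/(4a)^j · √(π/(2a)), odd powers integrate to 0; here √(π/(2a)) = 0.77877. Derivatives: χ′ = (ik − 2au)·χ, χ″ = ((ik − 2au)² − 2a)·χ; the odd-in-u pieces drop out.
Normalization: ∫|χ|² dx = 0.77877.
⟨p⟩ = -0.26500 and ⟨p²⟩ = 1.0403.
(Δp)² = 1.0403 − (-0.26500)² = 0.97007.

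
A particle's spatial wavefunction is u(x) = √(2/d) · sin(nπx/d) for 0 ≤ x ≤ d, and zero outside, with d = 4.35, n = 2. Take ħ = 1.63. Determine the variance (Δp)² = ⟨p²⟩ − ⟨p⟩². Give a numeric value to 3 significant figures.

5.54

Compute ⟨p⟩ and ⟨p²⟩ separately; (Δp)² = ⟨p²⟩ − ⟨p⟩².
d/dx sin(nπx/d) = (nπ/d)·cos(nπx/d) and d²/dx² sin(nπx/d) = −(nπ/d)²·sin(nπx/d); on 0 ≤ x ≤ d, ∫sin²(nπx/d) dx = d/2 and ∫sin(nπx/d)·cos(nπx/d) dx = 0.
⟨p⟩ = 0.0000 and ⟨p²⟩ = 5.5431.
(Δp)² = 5.5431 − (0.0000)² = 5.5431.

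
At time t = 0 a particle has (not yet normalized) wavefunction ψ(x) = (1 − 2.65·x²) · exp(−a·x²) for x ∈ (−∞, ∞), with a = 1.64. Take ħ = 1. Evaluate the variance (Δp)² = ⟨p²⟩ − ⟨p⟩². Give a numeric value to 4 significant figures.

Compute ⟨p⟩ and ⟨p²⟩ separately; (Δp)² = ⟨p²⟩ − ⟨p⟩².
Expand each integrand as polynomial × e^(−2ax²) and use ∫x^(2j)·e^(−2ax²) dx = (2j−1)!!/(4a)^j · √(π/(2a)), odd powers → 0; here √(π/(2a)) = 0.97867. Differentiate with the product rule, d/dx e^(−ax²) = −2ax·e^(−ax²).
Normalization: ∫|ψ|² dx = 0.66710.
⟨p⟩ = 0.0000 and ⟨p²⟩ = 7.0982.
(Δp)² = 7.0982 − (0.0000)² = 7.0982.

7.098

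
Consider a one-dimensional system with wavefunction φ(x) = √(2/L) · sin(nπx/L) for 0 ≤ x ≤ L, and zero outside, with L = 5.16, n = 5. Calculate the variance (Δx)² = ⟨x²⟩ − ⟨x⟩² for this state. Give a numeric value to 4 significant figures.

Compute ⟨x⟩ and ⟨x²⟩ separately, then (Δx)² = ⟨x²⟩ − ⟨x⟩².
With sin²θ = (1 − cos2θ)/2 on 0 ≤ x ≤ L: ∫sin²(nπx/L) dx = L/2, ∫x·sin²(nπx/L) dx = L²/4, ∫x²·sin²(nπx/L) dx = L³·(1/6 − 1/(4n²π²)); higher powers xᵏ the same way, integrating xᵏ·cos(2nπx/L) by parts.
⟨x⟩ = 2.5800 and ⟨x²⟩ = 8.8212.
(Δx)² = 8.8212 − (2.5800)² = 2.1648.

2.165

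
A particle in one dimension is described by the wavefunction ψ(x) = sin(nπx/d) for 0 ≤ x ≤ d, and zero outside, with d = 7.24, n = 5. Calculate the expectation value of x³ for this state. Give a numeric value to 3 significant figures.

93.7

⟨x³⟩ = ∫ x³·|ψ|² dx / ∫|ψ|² dx (integrals over the domain).
With sin²θ = (1 − cos2θ)/2 on 0 ≤ x ≤ d: ∫sin²(nπx/d) dx = d/2, ∫x·sin²(nπx/d) dx = d²/4, ∫x²·sin²(nπx/d) dx = d³·(1/6 − 1/(4n²π²)); higher powers xᵏ the same way, integrating xᵏ·cos(2nπx/d) by parts.
State is unnormalized: ∫|ψ|² dx = 3.6200, and ∫ψ*·x³·ψ dx = 339.27, so ⟨x³⟩ = 339.27 / 3.6200.
⟨x³⟩ = 93.722.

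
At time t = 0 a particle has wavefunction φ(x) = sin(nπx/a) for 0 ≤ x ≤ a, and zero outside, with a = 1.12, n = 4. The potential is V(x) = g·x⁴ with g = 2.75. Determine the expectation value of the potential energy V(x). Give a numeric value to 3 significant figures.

⟨V⟩ = ∫ V(x)·|φ|² dx / ∫|φ|² dx.
With sin²θ = (1 − cos2θ)/2 on 0 ≤ x ≤ a: ∫sin²(nπx/a) dx = a/2, ∫x·sin²(nπx/a) dx = a²/4, ∫x²·sin²(nπx/a) dx = a³·(1/6 − 1/(4n²π²)); higher powers xᵏ the same way, integrating xᵏ·cos(2nπx/a) by parts.
State is unnormalized: ∫|φ|² dx = 0.56000, and ∫φ*·V(x)·φ dx = 0.46944, so ⟨V⟩ = 0.46944 / 0.56000.
⟨V⟩ = 0.83829.

0.838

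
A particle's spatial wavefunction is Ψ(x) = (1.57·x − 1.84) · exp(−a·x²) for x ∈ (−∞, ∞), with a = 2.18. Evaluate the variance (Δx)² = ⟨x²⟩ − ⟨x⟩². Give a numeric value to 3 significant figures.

0.0997

Compute ⟨x⟩ and ⟨x²⟩ separately, then (Δx)² = ⟨x²⟩ − ⟨x⟩².
Expand each integrand as polynomial × e^(−2ax²) and use ∫x^(2j)·e^(−2ax²) dx = (2j−1)!!/(4a)^j · √(π/(2a)), odd powers → 0; here √(π/(2a)) = 0.84885.
Normalization: ∫|Ψ|² dx = 3.1138.
⟨x⟩ = -0.18062 and ⟨x²⟩ = 0.13235.
(Δx)² = 0.13235 − (-0.18062)² = 0.099729.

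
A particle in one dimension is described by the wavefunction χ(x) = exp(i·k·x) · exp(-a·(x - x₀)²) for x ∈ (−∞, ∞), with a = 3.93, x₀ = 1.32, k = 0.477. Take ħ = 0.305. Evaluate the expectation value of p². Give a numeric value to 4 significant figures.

p² χ = −ħ² d²χ/dx²; ⟨p²⟩ = −ħ² ∫ χ*·χ'' dx / ∫|χ|² dx.
Gaussian moments (u = x − x₀): ∫u^(2j)·e^(−2au²) du = (2j−1)!!/(4a)^j · √(π/(2a)), odd powers integrate to 0; here √(π/(2a)) = 0.63221. Derivatives: χ′ = (ik − 2au)·χ, χ″ = ((ik − 2au)² − 2a)·χ; the odd-in-u pieces drop out.
State is unnormalized: ∫|χ|² dx = 0.63221, and ∫χ*·(−ħ² χ'') dx = 0.24451, so ⟨p²⟩ = 0.24451 / 0.63221.
⟨p²⟩ = 0.38675.

0.3868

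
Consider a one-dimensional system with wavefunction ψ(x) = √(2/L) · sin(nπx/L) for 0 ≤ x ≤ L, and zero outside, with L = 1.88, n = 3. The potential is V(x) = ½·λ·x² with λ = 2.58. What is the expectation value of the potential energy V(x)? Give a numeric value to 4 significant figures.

1.494

⟨V⟩ = ∫ V(x)·|ψ|² dx.
With sin²θ = (1 − cos2θ)/2 on 0 ≤ x ≤ L: ∫sin²(nπx/L) dx = L/2, ∫x·sin²(nπx/L) dx = L²/4, ∫x²·sin²(nπx/L) dx = L³·(1/6 − 1/(4n²π²)); higher powers xᵏ the same way, integrating xᵏ·cos(2nπx/L) by parts.
⟨V⟩ = 1.4941.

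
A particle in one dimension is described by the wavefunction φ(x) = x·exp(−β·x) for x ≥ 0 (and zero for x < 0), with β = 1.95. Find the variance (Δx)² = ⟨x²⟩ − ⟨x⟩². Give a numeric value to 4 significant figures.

0.1972

Compute ⟨x⟩ and ⟨x²⟩ separately, then (Δx)² = ⟨x²⟩ − ⟨x⟩².
Every integrand reduces to terms xʲ·e^(−2βx) on [0, ∞); use ∫₀^∞ xʲ·e^(−2βx) dx = j!/(2β)^(j+1).
Normalization: ∫|φ|² dx = 0.033716.
⟨x⟩ = 0.76923 and ⟨x²⟩ = 0.78895.
(Δx)² = 0.78895 − (0.76923)² = 0.19724.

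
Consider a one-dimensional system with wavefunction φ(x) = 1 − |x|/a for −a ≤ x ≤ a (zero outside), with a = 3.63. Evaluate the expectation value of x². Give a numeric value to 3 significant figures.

1.32

⟨x²⟩ = ∫ x²·|φ|² dx / ∫|φ|² dx (integrals over the domain).
φ is even, so ∫ over [−a, a] = 2∫₀ᵃ with φ = 1 − x/a there: ∫₀ᵃ (1 − x/a)² dx = a/3, ∫₀ᵃ x²(1 − x/a)² dx = a³/30, ∫₀ᵃ x⁴(1 − x/a)² dx = a⁵/105.
State is unnormalized: ∫|φ|² dx = 2.4200, and ∫φ*·x²·φ dx = 3.1888, so ⟨x²⟩ = 3.1888 / 2.4200.
⟨x²⟩ = 1.3177.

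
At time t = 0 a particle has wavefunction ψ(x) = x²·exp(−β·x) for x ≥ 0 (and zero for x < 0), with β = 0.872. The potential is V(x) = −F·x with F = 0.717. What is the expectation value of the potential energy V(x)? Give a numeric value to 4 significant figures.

⟨V⟩ = ∫ V(x)·|ψ|² dx / ∫|ψ|² dx.
Every integrand reduces to terms xʲ·e^(−2βx) on [0, ∞); use ∫₀^∞ xʲ·e^(−2βx) dx = j!/(2β)^(j+1).
State is unnormalized: ∫|ψ|² dx = 1.4876, and ∫ψ*·V(x)·ψ dx = -3.0579, so ⟨V⟩ = -3.0579 / 1.4876.
⟨V⟩ = -2.0556.

-2.056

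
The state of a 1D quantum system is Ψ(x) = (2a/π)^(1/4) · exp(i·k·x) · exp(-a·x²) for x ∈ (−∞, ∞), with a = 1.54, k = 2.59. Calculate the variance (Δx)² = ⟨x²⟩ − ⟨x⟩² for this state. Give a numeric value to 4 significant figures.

Compute ⟨x⟩ and ⟨x²⟩ separately, then (Δx)² = ⟨x²⟩ − ⟨x⟩².
Gaussian moments: ∫x^(2j)·e^(−2ax²) dx = (2j−1)!!/(4a)^j · √(π/(2a)), odd powers integrate to 0; here √(π/(2a)) = 1.0099.
⟨x⟩ = 0.0000 and ⟨x²⟩ = 0.16234.
(Δx)² = 0.16234 − (0.0000)² = 0.16234.

0.1623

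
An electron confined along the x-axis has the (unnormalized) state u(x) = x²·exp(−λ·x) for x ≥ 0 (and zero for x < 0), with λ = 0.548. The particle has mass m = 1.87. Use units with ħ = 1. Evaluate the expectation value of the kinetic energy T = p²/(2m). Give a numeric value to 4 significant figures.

T = −(ħ²/2m) d²/dx², so ⟨T⟩ = −(ħ²/2m) ∫ u*·u'' dx / ∫|u|² dx; with m = 1.87.
Differentiate x²·exp(−λ·x) with the product rule; every integrand then reduces to terms xʲ·e^(−2λx) on [0, ∞), with ∫₀^∞ xʲ·e^(−2λx) dx = j!/(2λ)^(j+1).
State is unnormalized: ∫|u|² dx = 15.176, and ∫u*·(−ħ²/2m · u'') dx = 0.40619, so ⟨T⟩ = 0.40619 / 15.176.
⟨T⟩ = 0.026765.

0.02677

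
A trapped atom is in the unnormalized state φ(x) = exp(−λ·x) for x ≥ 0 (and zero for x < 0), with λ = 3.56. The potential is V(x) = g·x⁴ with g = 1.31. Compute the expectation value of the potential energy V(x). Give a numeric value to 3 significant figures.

0.0122

⟨V⟩ = ∫ V(x)·|φ|² dx / ∫|φ|² dx.
Every integrand reduces to terms xʲ·e^(−2λx) on [0, ∞); use ∫₀^∞ xʲ·e^(−2λx) dx = j!/(2λ)^(j+1).
State is unnormalized: ∫|φ|² dx = 0.14045, and ∫φ*·V(x)·φ dx = 0.0017182, so ⟨V⟩ = 0.0017182 / 0.14045.
⟨V⟩ = 0.012234.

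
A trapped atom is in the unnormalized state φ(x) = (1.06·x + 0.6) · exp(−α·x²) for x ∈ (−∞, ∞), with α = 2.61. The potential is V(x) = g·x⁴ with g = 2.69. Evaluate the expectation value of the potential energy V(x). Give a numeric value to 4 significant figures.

⟨V⟩ = ∫ V(x)·|φ|² dx / ∫|φ|² dx.
Expand each integrand as polynomial × e^(−2αx²) and use ∫x^(2j)·e^(−2αx²) dx = (2j−1)!!/(4α)^j · √(π/(2α)), odd powers → 0; here √(π/(2α)) = 0.77578.
State is unnormalized: ∫|φ|² dx = 0.36277, and ∫φ*·V(x)·φ dx = 0.051588, so ⟨V⟩ = 0.051588 / 0.36277.
⟨V⟩ = 0.14220.

0.1422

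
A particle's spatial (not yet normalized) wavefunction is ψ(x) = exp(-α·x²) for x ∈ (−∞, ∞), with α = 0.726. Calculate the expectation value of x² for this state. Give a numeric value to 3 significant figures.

0.344

⟨x²⟩ = ∫ x²·|ψ|² dx / ∫|ψ|² dx (integrals over the domain).
Gaussian moments: ∫x^(2j)·e^(−2αx²) dx = (2j−1)!!/(4α)^j · √(π/(2α)), odd powers integrate to 0; here √(π/(2α)) = 1.4709.
State is unnormalized: ∫|ψ|² dx = 1.4709, and ∫ψ*·x²·ψ dx = 0.50652, so ⟨x²⟩ = 0.50652 / 1.4709.
⟨x²⟩ = 0.34435.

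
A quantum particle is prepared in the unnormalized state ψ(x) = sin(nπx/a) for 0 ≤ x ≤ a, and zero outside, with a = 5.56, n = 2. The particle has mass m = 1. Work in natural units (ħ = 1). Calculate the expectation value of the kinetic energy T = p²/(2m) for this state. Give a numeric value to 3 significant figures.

0.639

T = −(ħ²/2m) d²/dx², so ⟨T⟩ = −(ħ²/2m) ∫ ψ*·ψ'' dx / ∫|ψ|² dx; with m = 1.
d/dx sin(nπx/a) = (nπ/a)·cos(nπx/a) and d²/dx² sin(nπx/a) = −(nπ/a)²·sin(nπx/a); on 0 ≤ x ≤ a, ∫sin²(nπx/a) dx = a/2 and ∫sin(nπx/a)·cos(nπx/a) dx = 0.
State is unnormalized: ∫|ψ|² dx = 2.7800, and ∫ψ*·(−ħ²/2m · ψ'') dx = 1.7751, so ⟨T⟩ = 1.7751 / 2.7800.
⟨T⟩ = 0.63853.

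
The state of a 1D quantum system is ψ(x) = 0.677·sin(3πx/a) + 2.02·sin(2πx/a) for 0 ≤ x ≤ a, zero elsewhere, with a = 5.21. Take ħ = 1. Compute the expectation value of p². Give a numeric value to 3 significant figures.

p² ψ = −ħ² d²ψ/dx²; ⟨p²⟩ = −ħ² ∫ ψ*·ψ'' dx / ∫|ψ|² dx.
d²/dx² sin(jπx/a) = −(jπ/a)²·sin(jπx/a); on 0 ≤ x ≤ a, ∫sin²(jπx/a) dx = a/2 and ∫sin(jπx/a)·sin(lπx/a) dx = 0 for j ≠ l, so only diagonal terms survive in ∫|ψ|² and ∫ψ·ψ″; ∫ψ·ψ′ dx = [ψ²/2] between the walls = 0.
State is unnormalized: ∫|ψ|² dx = 11.823, and ∫ψ*·(−ħ² ψ'') dx = 19.367, so ⟨p²⟩ = 19.367 / 11.823.
⟨p²⟩ = 1.6380.

1.64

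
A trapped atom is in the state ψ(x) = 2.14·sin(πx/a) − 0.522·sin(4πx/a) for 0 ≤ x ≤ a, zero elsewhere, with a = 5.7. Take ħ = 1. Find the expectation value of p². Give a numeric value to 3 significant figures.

0.560

p² ψ = −ħ² d²ψ/dx²; ⟨p²⟩ = −ħ² ∫ ψ*·ψ'' dx / ∫|ψ|² dx.
d²/dx² sin(jπx/a) = −(jπ/a)²·sin(jπx/a); on 0 ≤ x ≤ a, ∫sin²(jπx/a) dx = a/2 and ∫sin(jπx/a)·sin(lπx/a) dx = 0 for j ≠ l, so only diagonal terms survive in ∫|ψ|² and ∫ψ·ψ″; ∫ψ·ψ′ dx = [ψ²/2] between the walls = 0.
State is unnormalized: ∫|ψ|² dx = 13.828, and ∫ψ*·(−ħ² ψ'') dx = 7.7393, so ⟨p²⟩ = 7.7393 / 13.828.
⟨p²⟩ = 0.55966.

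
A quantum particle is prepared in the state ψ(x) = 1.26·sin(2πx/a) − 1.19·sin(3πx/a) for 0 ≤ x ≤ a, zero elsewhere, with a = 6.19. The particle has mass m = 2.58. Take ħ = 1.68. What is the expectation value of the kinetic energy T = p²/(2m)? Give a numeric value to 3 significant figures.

0.896

T = −(ħ²/2m) d²/dx², so ⟨T⟩ = −(ħ²/2m) ∫ ψ*·ψ'' dx / ∫|ψ|² dx; with m = 2.58.
d²/dx² sin(jπx/a) = −(jπ/a)²·sin(jπx/a); on 0 ≤ x ≤ a, ∫sin²(jπx/a) dx = a/2 and ∫sin(jπx/a)·sin(lπx/a) dx = 0 for j ≠ l, so only diagonal terms survive in ∫|ψ|² and ∫ψ·ψ″; ∫ψ·ψ′ dx = [ψ²/2] between the walls = 0.
State is unnormalized: ∫|ψ|² dx = 9.2965, and ∫ψ*·(−ħ²/2m · ψ'') dx = 8.3267, so ⟨T⟩ = 8.3267 / 9.2965.
⟨T⟩ = 0.89569.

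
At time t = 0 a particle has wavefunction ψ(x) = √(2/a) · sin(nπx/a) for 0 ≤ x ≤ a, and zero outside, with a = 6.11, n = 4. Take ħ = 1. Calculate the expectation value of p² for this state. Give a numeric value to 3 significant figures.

p² ψ = −ħ² d²ψ/dx²; ⟨p²⟩ = −ħ² ∫ ψ*·ψ'' dx.
d/dx sin(nπx/a) = (nπ/a)·cos(nπx/a) and d²/dx² sin(nπx/a) = −(nπ/a)²·sin(nπx/a); on 0 ≤ x ≤ a, ∫sin²(nπx/a) dx = a/2 and ∫sin(nπx/a)·cos(nπx/a) dx = 0.
⟨p²⟩ = 4.2300.

4.23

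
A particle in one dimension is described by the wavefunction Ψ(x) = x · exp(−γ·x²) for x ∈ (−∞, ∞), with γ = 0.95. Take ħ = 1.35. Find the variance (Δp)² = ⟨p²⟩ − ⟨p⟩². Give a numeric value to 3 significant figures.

5.19

Compute ⟨p⟩ and ⟨p²⟩ separately; (Δp)² = ⟨p²⟩ − ⟨p⟩².
Expand each integrand as polynomial × e^(−2γx²) and use ∫x^(2j)·e^(−2γx²) dx = (2j−1)!!/(4γ)^j · √(π/(2γ)), odd powers → 0; here √(π/(2γ)) = 1.2859. Differentiate with the product rule, d/dx e^(−γx²) = −2γx·e^(−γx²).
Normalization: ∫|Ψ|² dx = 0.33839.
⟨p⟩ = 0.0000 and ⟨p²⟩ = 5.1941.
(Δp)² = 5.1941 − (0.0000)² = 5.1941.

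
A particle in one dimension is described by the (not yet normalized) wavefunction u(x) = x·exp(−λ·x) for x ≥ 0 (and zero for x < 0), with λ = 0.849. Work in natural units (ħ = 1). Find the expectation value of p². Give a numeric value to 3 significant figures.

p² u = −ħ² d²u/dx²; ⟨p²⟩ = −ħ² ∫ u*·u'' dx / ∫|u|² dx.
Differentiate x·exp(−λ·x) with the product rule; every integrand then reduces to terms xʲ·e^(−2λx) on [0, ∞), with ∫₀^∞ xʲ·e^(−2λx) dx = j!/(2λ)^(j+1).
State is unnormalized: ∫|u|² dx = 0.40852, and ∫u*·(−ħ² u'') dx = 0.29446, so ⟨p²⟩ = 0.29446 / 0.40852.
⟨p²⟩ = 0.72080.

0.721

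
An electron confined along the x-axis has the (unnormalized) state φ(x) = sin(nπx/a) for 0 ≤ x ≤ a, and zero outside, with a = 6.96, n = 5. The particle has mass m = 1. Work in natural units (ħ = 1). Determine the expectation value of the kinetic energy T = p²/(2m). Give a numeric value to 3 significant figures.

T = −(ħ²/2m) d²/dx², so ⟨T⟩ = −(ħ²/2m) ∫ φ*·φ'' dx / ∫|φ|² dx; with m = 1.
d/dx sin(nπx/a) = (nπ/a)·cos(nπx/a) and d²/dx² sin(nπx/a) = −(nπ/a)²·sin(nπx/a); on 0 ≤ x ≤ a, ∫sin²(nπx/a) dx = a/2 and ∫sin(nπx/a)·cos(nπx/a) dx = 0.
State is unnormalized: ∫|φ|² dx = 3.4800, and ∫φ*·(−ħ²/2m · φ'') dx = 8.8628, so ⟨T⟩ = 8.8628 / 3.4800.
⟨T⟩ = 2.5468.

2.55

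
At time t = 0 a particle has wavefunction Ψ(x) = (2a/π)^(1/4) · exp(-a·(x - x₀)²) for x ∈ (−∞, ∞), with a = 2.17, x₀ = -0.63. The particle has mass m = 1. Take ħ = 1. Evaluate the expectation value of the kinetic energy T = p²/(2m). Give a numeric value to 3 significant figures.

T = −(ħ²/2m) d²/dx², so ⟨T⟩ = −(ħ²/2m) ∫ Ψ*·Ψ'' dx; with m = 1.
Gaussian moments (u = x − x₀): ∫u^(2j)·e^(−2au²) du = (2j−1)!!/(4a)^j · √(π/(2a)), odd powers integrate to 0; here √(π/(2a)) = 0.85081. Derivatives: d/dx e^(−au²) = −2au·e^(−au²), d²/dx² e^(−au²) = (4a²u² − 2a)·e^(−au²).
⟨T⟩ = 1.0850.

1.09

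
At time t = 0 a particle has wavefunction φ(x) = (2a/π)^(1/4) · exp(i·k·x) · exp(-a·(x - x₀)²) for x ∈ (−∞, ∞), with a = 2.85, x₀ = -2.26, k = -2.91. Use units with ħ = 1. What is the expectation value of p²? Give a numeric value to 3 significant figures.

p² φ = −ħ² d²φ/dx²; ⟨p²⟩ = −ħ² ∫ φ*·φ'' dx.
Gaussian moments (u = x − x₀): ∫u^(2j)·e^(−2au²) du = (2j−1)!!/(4a)^j · √(π/(2a)), odd powers integrate to 0; here √(π/(2a)) = 0.74240. Derivatives: φ′ = (ik − 2au)·φ, φ″ = ((ik − 2au)² − 2a)·φ; the odd-in-u pieces drop out.
⟨p²⟩ = 11.318.

11.3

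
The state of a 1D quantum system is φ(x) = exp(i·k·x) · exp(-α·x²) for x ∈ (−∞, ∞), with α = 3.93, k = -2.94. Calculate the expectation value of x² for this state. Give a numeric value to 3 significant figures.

⟨x²⟩ = ∫ x²·|φ|² dx / ∫|φ|² dx (integrals over the domain).
Gaussian moments: ∫x^(2j)·e^(−2αx²) dx = (2j−1)!!/(4α)^j · √(π/(2α)), odd powers integrate to 0; here √(π/(2α)) = 0.63221.
State is unnormalized: ∫|φ|² dx = 0.63221, and ∫φ*·x²·φ dx = 0.040217, so ⟨x²⟩ = 0.040217 / 0.63221.
⟨x²⟩ = 0.063613.

0.0636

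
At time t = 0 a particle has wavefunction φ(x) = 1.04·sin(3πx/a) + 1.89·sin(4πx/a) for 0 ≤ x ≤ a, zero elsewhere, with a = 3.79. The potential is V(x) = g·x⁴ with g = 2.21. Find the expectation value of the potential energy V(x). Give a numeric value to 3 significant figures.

29.8

⟨V⟩ = ∫ V(x)·|φ|² dx / ∫|φ|² dx.
On 0 ≤ x ≤ a (j ≠ l): ∫sin²(jπx/a) dx = a/2, ∫sin(jπx/a)·sin(lπx/a) dx = 0; diagonal moments ∫x·sin²(jπx/a) dx = a²/4, ∫x²·sin²(jπx/a) dx = a³·(1/6 − 1/(4j²π²)); cross terms ∫x·sin(jπx/a)·sin(lπx/a) dx = 0 for j + l even and −4jla²/(π²(j² − l²)²) for j + l odd, ∫x²·sin(jπx/a)·sin(lπx/a) dx = (−1)^(j+l)·4jla³/(π²(j² − l²)²); higher powers the same way via product-to-sum and parts.
State is unnormalized: ∫|φ|² dx = 8.8188, and ∫φ*·V(x)·φ dx = 262.51, so ⟨V⟩ = 262.51 / 8.8188.
⟨V⟩ = 29.768.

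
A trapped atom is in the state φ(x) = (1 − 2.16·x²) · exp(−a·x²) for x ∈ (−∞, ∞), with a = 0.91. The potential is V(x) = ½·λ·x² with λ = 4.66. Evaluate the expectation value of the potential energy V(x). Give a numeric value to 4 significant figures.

2.003

⟨V⟩ = ∫ V(x)·|φ|² dx / ∫|φ|² dx.
Expand each integrand as polynomial × e^(−2ax²) and use ∫x^(2j)·e^(−2ax²) dx = (2j−1)!!/(4a)^j · √(π/(2a)), odd powers → 0; here √(π/(2a)) = 1.3138.
State is unnormalized: ∫|φ|² dx = 1.1425, and ∫φ*·V(x)·φ dx = 2.2888, so ⟨V⟩ = 2.2888 / 1.1425.
⟨V⟩ = 2.0034.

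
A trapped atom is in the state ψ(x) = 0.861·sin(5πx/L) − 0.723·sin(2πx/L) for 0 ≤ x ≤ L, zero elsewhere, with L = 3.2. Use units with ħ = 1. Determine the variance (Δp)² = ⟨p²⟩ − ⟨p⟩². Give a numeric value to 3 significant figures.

15.7

Compute ⟨p⟩ and ⟨p²⟩ separately; (Δp)² = ⟨p²⟩ − ⟨p⟩².
d²/dx² sin(jπx/L) = −(jπ/L)²·sin(jπx/L); on 0 ≤ x ≤ L, ∫sin²(jπx/L) dx = L/2 and ∫sin(jπx/L)·sin(lπx/L) dx = 0 for j ≠ l, so only diagonal terms survive in ∫|ψ|² and ∫ψ·ψ″; ∫ψ·ψ′ dx = [ψ²/2] between the walls = 0.
Normalization: ∫|ψ|² dx = 2.0225.
⟨p⟩ = 0.0000 and ⟨p²⟩ = 15.726.
(Δp)² = 15.726 − (0.0000)² = 15.726.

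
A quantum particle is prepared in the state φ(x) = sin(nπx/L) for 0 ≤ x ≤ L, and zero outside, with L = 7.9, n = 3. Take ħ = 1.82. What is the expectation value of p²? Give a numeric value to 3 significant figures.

4.71

p² φ = −ħ² d²φ/dx²; ⟨p²⟩ = −ħ² ∫ φ*·φ'' dx / ∫|φ|² dx.
d/dx sin(nπx/L) = (nπ/L)·cos(nπx/L) and d²/dx² sin(nπx/L) = −(nπ/L)²·sin(nπx/L); on 0 ≤ x ≤ L, ∫sin²(nπx/L) dx = L/2 and ∫sin(nπx/L)·cos(nπx/L) dx = 0.
State is unnormalized: ∫|φ|² dx = 3.9500, and ∫φ*·(−ħ² φ'') dx = 18.622, so ⟨p²⟩ = 18.622 / 3.9500.
⟨p²⟩ = 4.7144.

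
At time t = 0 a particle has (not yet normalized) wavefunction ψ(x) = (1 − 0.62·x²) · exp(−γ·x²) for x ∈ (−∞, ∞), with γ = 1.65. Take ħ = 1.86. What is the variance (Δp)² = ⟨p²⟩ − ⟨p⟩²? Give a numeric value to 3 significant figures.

Compute ⟨p⟩ and ⟨p²⟩ separately; (Δp)² = ⟨p²⟩ − ⟨p⟩².
Expand each integrand as polynomial × e^(−2γx²) and use ∫x^(2j)·e^(−2γx²) dx = (2j−1)!!/(4γ)^j · √(π/(2γ)), odd powers → 0; here √(π/(2γ)) = 0.97570. Differentiate with the product rule, d/dx e^(−γx²) = −2γx·e^(−γx²).
Normalization: ∫|ψ|² dx = 0.81822.
⟨p⟩ = 0.0000 and ⟨p²⟩ = 8.5064.
(Δp)² = 8.5064 − (0.0000)² = 8.5064.

8.51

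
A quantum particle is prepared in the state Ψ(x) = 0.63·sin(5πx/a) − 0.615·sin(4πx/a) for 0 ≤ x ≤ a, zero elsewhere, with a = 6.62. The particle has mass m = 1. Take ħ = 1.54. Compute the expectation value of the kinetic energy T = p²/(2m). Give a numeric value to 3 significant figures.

5.50

T = −(ħ²/2m) d²/dx², so ⟨T⟩ = −(ħ²/2m) ∫ Ψ*·Ψ'' dx / ∫|Ψ|² dx; with m = 1.
d²/dx² sin(jπx/a) = −(jπ/a)²·sin(jπx/a); on 0 ≤ x ≤ a, ∫sin²(jπx/a) dx = a/2 and ∫sin(jπx/a)·sin(lπx/a) dx = 0 for j ≠ l, so only diagonal terms survive in ∫|Ψ|² and ∫Ψ·Ψ″; ∫Ψ·Ψ′ dx = [Ψ²/2] between the walls = 0.
State is unnormalized: ∫|Ψ|² dx = 2.5657, and ∫Ψ*·(−ħ²/2m · Ψ'') dx = 14.120, so ⟨T⟩ = 14.120 / 2.5657.
⟨T⟩ = 5.5035.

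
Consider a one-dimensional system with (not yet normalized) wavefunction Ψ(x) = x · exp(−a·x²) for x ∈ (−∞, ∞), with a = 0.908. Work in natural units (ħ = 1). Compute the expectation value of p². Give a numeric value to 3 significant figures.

2.72

p² Ψ = −ħ² d²Ψ/dx²; ⟨p²⟩ = −ħ² ∫ Ψ*·Ψ'' dx / ∫|Ψ|² dx.
Expand each integrand as polynomial × e^(−2ax²) and use ∫x^(2j)·e^(−2ax²) dx = (2j−1)!!/(4a)^j · √(π/(2a)), odd powers → 0; here √(π/(2a)) = 1.3153. Differentiate with the product rule, d/dx e^(−ax²) = −2ax·e^(−ax²).
State is unnormalized: ∫|Ψ|² dx = 0.36214, and ∫Ψ*·(−ħ² Ψ'') dx = 0.98646, so ⟨p²⟩ = 0.98646 / 0.36214.
⟨p²⟩ = 2.7240.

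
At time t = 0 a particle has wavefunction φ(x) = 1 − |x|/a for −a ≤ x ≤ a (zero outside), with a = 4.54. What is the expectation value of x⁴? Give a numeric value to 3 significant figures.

12.1

⟨x⁴⟩ = ∫ x⁴·|φ|² dx / ∫|φ|² dx (integrals over the domain).
φ is even, so ∫ over [−a, a] = 2∫₀ᵃ with φ = 1 − x/a there: ∫₀ᵃ (1 − x/a)² dx = a/3, ∫₀ᵃ x²(1 − x/a)² dx = a³/30, ∫₀ᵃ x⁴(1 − x/a)² dx = a⁵/105.
State is unnormalized: ∫|φ|² dx = 3.0267, and ∫φ*·x⁴·φ dx = 36.738, so ⟨x⁴⟩ = 36.738 / 3.0267.
⟨x⁴⟩ = 12.138.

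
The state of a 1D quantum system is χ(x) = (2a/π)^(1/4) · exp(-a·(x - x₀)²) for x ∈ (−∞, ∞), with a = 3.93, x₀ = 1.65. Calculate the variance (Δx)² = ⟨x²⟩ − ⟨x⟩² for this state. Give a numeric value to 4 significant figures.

Compute ⟨x⟩ and ⟨x²⟩ separately, then (Δx)² = ⟨x²⟩ − ⟨x⟩².
Gaussian moments (u = x − x₀): ∫u^(2j)·e^(−2au²) du = (2j−1)!!/(4a)^j · √(π/(2a)), odd powers integrate to 0; here √(π/(2a)) = 0.63221.
⟨x⟩ = 1.6500 and ⟨x²⟩ = 2.7861.
(Δx)² = 2.7861 − (1.6500)² = 0.063613.

0.06361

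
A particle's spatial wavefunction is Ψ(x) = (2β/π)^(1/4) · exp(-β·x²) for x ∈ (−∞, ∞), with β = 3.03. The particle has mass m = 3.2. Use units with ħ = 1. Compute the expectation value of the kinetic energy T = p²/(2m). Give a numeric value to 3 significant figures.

0.473

T = −(ħ²/2m) d²/dx², so ⟨T⟩ = −(ħ²/2m) ∫ Ψ*·Ψ'' dx; with m = 3.2.
Gaussian moments: ∫x^(2j)·e^(−2βx²) dx = (2j−1)!!/(4β)^j · √(π/(2β)), odd powers integrate to 0; here √(π/(2β)) = 0.72001. Derivatives: d/dx e^(−βx²) = −2βx·e^(−βx²), d²/dx² e^(−βx²) = (4β²x² − 2β)·e^(−βx²).
⟨T⟩ = 0.47344.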